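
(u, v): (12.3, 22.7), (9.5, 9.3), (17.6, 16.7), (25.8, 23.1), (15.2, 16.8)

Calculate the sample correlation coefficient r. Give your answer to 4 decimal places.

0.6290

n = 5, Σu = 80.4, Σv = 88.6, Σu² = 1447.98, Σv² = 1696.52, Σuv = 1512.82
nΣuv − ΣuΣv = 7564.1 − 7123.44 = 440.66
nΣu² − (Σu)² = 7239.9 − 6464.16 = 775.74; nΣv² − (Σv)² = 8482.6 − 7849.96 = 632.64
r = 440.66 / √(775.74 × 632.64) = 440.66 / 700.5456 ≈ 0.6290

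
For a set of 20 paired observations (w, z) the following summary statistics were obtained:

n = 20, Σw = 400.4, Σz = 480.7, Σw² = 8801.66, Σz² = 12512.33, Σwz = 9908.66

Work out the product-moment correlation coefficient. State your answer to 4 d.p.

0.3284

r = (nΣwz − ΣwΣz) / √[(nΣw² − (Σw)²)(nΣz² − (Σz)²)]
Numerator: 20×9908.66 − 400.4×480.7 = 5700.92
Denominator: √[(176033.2 − 160320.16)(250246.6 − 231072.49)] = √[15713.04 × 19174.11] = 17357.5216
r = 5700.92 / 17357.5216 ≈ 0.3284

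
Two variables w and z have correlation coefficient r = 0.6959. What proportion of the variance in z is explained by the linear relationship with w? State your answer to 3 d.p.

r² = (0.6959)² = 0.484

0.484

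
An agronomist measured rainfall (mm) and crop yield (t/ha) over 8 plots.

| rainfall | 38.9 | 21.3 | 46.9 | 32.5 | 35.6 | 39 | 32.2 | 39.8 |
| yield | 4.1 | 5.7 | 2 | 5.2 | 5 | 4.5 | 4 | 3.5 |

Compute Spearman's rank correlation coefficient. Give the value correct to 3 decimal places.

Rank rainfall: 5, 1, 8, 3, 4, 6, 2, 7
Rank yield: 4, 8, 1, 7, 6, 5, 3, 2
d = rank(rainfall) − rank(yield): 1, -7, 7, -4, -2, 1, -1, 5; Σd² = 146
ρ = 1 − 6Σd² / [n(n²−1)] = 1 − 6×146 / (8×63) = 1 − 876/504 ≈ -0.738

-0.738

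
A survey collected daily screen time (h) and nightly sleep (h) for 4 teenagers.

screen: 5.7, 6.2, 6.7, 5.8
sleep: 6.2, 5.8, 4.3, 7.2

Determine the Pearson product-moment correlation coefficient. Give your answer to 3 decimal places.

n = 4, Σx = 24.4, Σy = 23.5, Σx² = 149.46, Σy² = 142.41, Σxy = 141.87
nΣxy − ΣxΣy = 567.48 − 573.4 = -5.92
nΣx² − (Σx)² = 597.84 − 595.36 = 2.48; nΣy² − (Σy)² = 569.64 − 552.25 = 17.39
r = -5.92 / √(2.48 × 17.39) = -5.92 / 6.5671 ≈ -0.901

-0.901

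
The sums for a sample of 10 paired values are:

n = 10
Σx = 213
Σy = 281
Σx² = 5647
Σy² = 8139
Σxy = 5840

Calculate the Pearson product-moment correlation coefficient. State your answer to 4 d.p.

r = (nΣxy − ΣxΣy) / √[(nΣx² − (Σx)²)(nΣy² − (Σy)²)]
Numerator: 10×5840 − 213×281 = -1453
Denominator: √[(56470 − 45369)(81390 − 78961)] = √[11101 × 2429] = 5192.7188
r = -1453 / 5192.7188 ≈ -0.2798

-0.2798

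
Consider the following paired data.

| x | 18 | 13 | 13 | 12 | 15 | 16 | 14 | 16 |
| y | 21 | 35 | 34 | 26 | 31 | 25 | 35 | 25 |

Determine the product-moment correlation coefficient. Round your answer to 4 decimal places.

-0.6730

n = 8, Σx = 117, Σy = 232, Σx² = 1739, Σy² = 6934, Σxy = 3342
nΣxy − ΣxΣy = 26736 − 27144 = -408
nΣx² − (Σx)² = 13912 − 13689 = 223; nΣy² − (Σy)² = 55472 − 53824 = 1648
r = -408 / √(223 × 1648) = -408 / 606.2211 ≈ -0.6730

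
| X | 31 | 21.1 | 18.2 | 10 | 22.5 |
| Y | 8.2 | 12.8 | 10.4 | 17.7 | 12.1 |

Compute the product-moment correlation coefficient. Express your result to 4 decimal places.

-0.8913

n = 5, ΣX = 102.8, ΣY = 61.2, ΣX² = 2343.7, ΣY² = 798.94, ΣXY = 1162.81
nΣXY − ΣXΣY = 5814.05 − 6291.36 = -477.31
nΣX² − (ΣX)² = 11718.5 − 10567.84 = 1150.66; nΣY² − (ΣY)² = 3994.7 − 3745.44 = 249.26
r = -477.31 / √(1150.66 × 249.26) = -477.31 / 535.5497 ≈ -0.8913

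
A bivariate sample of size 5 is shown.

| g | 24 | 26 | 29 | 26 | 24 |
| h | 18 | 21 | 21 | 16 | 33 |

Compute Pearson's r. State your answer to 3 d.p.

n = 5, Σg = 129, Σh = 109, Σg² = 3345, Σh² = 2551, Σgh = 2795
nΣgh − ΣgΣh = 13975 − 14061 = -86
nΣg² − (Σg)² = 16725 − 16641 = 84; nΣh² − (Σh)² = 12755 − 11881 = 874
r = -86 / √(84 × 874) = -86 / 270.9539 ≈ -0.317

-0.317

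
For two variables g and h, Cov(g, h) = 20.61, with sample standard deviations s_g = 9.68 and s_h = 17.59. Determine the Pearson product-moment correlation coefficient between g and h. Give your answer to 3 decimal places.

r = Cov(g,h) / (s_g · s_h) = 20.61 / (9.68 × 17.59)
  = 20.61 / 170.2712 ≈ 0.121

0.121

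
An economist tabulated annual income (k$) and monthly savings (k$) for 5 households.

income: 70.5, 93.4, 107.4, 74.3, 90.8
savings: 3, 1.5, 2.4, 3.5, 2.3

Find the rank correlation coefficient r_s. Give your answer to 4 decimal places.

Rank income: 1, 4, 5, 2, 3
Rank savings: 4, 1, 3, 5, 2
d = rank(income) − rank(savings): -3, 3, 2, -3, 1; Σd² = 32
ρ = 1 − 6Σd² / [n(n²−1)] = 1 − 6×32 / (5×24) = 1 − 192/120 ≈ -0.6000

-0.6000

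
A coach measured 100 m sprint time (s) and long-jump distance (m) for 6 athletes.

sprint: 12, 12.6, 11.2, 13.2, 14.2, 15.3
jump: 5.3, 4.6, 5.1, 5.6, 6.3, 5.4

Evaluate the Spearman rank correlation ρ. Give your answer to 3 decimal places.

0.657

Rank sprint: 2, 3, 1, 4, 5, 6
Rank jump: 3, 1, 2, 5, 6, 4
d = rank(sprint) − rank(jump): -1, 2, -1, -1, -1, 2; Σd² = 12
ρ = 1 − 6Σd² / [n(n²−1)] = 1 − 6×12 / (6×35) = 1 − 72/210 ≈ 0.657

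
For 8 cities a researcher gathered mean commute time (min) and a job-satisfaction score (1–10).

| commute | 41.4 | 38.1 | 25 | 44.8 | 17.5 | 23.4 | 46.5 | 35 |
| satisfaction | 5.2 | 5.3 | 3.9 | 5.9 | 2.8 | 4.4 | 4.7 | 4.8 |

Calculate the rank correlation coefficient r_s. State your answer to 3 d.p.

0.714

Rank commute: 6, 5, 3, 7, 1, 2, 8, 4
Rank satisfaction: 6, 7, 2, 8, 1, 3, 4, 5
d = rank(commute) − rank(satisfaction): 0, -2, 1, -1, 0, -1, 4, -1; Σd² = 24
ρ = 1 − 6Σd² / [n(n²−1)] = 1 − 6×24 / (8×63) = 1 − 144/504 ≈ 0.714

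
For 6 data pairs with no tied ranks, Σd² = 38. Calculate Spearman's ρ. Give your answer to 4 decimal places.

-0.0857

ρ = 1 − 6Σd² / [n(n²−1)] = 1 − 6×38 / (6×35)
  = 1 − 228/210 = 1 − 1.08571 ≈ -0.0857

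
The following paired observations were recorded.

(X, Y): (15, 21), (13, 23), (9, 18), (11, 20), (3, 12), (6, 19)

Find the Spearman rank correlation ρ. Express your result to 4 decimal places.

Rank X: 6, 5, 3, 4, 1, 2
Rank Y: 5, 6, 2, 4, 1, 3
d = rank(X) − rank(Y): 1, -1, 1, 0, 0, -1; Σd² = 4
ρ = 1 − 6Σd² / [n(n²−1)] = 1 − 6×4 / (6×35) = 1 − 24/210 ≈ 0.8857

0.8857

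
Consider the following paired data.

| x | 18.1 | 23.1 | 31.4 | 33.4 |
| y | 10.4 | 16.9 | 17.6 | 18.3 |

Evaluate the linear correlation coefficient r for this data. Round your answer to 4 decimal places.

0.8647

n = 4, Σx = 106, Σy = 63.2, Σx² = 2962.74, Σy² = 1038.42, Σxy = 1742.49
nΣxy − ΣxΣy = 6969.96 − 6699.2 = 270.76
nΣx² − (Σx)² = 11850.96 − 11236 = 614.96; nΣy² − (Σy)² = 4153.68 − 3994.24 = 159.44
r = 270.76 / √(614.96 × 159.44) = 270.76 / 313.1281 ≈ 0.8647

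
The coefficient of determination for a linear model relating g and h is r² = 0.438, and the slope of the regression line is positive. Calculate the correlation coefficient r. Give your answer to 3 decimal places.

0.662

|r| = √0.438 = 0.662
The association is positive, so r = 0.662.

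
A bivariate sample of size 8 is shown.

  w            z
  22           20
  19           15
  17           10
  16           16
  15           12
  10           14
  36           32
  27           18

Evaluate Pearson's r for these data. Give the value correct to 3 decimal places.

n = 8, Σw = 162, Σz = 137, Σw² = 3740, Σz² = 2669, Σwz = 3109
nΣwz − ΣwΣz = 24872 − 22194 = 2678
nΣw² − (Σw)² = 29920 − 26244 = 3676; nΣz² − (Σz)² = 21352 − 18769 = 2583
r = 2678 / √(3676 × 2583) = 2678 / 3081.4133 ≈ 0.869

0.869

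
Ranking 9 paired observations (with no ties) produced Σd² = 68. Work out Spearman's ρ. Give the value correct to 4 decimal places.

ρ = 1 − 6Σd² / [n(n²−1)] = 1 − 6×68 / (9×80)
  = 1 − 408/720 = 1 − 0.56667 ≈ 0.4333

0.4333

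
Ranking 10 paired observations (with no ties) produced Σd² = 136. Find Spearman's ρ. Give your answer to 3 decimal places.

0.176

ρ = 1 − 6Σd² / [n(n²−1)] = 1 − 6×136 / (10×99)
  = 1 − 816/990 = 1 − 0.8242 ≈ 0.176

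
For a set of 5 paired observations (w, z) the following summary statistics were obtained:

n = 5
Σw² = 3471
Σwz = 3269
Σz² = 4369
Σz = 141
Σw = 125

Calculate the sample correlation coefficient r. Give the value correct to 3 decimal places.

r = (nΣwz − ΣwΣz) / √[(nΣw² − (Σw)²)(nΣz² − (Σz)²)]
Numerator: 5×3269 − 125×141 = -1280
Denominator: √[(17355 − 15625)(21845 − 19881)] = √[1730 × 1964] = 1843.2905
r = -1280 / 1843.2905 ≈ -0.694

-0.694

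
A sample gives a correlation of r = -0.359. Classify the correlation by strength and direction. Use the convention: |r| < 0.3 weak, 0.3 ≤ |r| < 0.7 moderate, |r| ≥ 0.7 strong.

r = -0.359 < 0 so the relationship is negative.
|r| = 0.359, which falls in the moderate range.

moderate negative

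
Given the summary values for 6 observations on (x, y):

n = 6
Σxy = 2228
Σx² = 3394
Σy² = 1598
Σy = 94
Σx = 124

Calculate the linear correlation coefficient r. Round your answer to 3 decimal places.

0.884

r = (nΣxy − ΣxΣy) / √[(nΣx² − (Σx)²)(nΣy² − (Σy)²)]
Numerator: 6×2228 − 124×94 = 1712
Denominator: √[(20364 − 15376)(9588 − 8836)] = √[4988 × 752] = 1936.7437
r = 1712 / 1936.7437 ≈ 0.884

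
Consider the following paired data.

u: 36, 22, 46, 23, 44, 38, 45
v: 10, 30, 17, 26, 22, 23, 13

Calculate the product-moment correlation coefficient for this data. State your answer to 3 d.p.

-0.667

n = 7, Σu = 254, Σv = 141, Σu² = 9830, Σv² = 3147, Σuv = 4827
nΣuv − ΣuΣv = 33789 − 35814 = -2025
nΣu² − (Σu)² = 68810 − 64516 = 4294; nΣv² − (Σv)² = 22029 − 19881 = 2148
r = -2025 / √(4294 × 2148) = -2025 / 3037.0235 ≈ -0.667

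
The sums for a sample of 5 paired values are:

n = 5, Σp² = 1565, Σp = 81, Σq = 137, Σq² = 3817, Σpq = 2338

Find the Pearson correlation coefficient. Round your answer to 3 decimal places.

r = (nΣpq − ΣpΣq) / √[(nΣp² − (Σp)²)(nΣq² − (Σq)²)]
Numerator: 5×2338 − 81×137 = 593
Denominator: √[(7825 − 6561)(19085 − 18769)] = √[1264 × 316] = 632.0000
r = 593 / 632.0000 ≈ 0.938

0.938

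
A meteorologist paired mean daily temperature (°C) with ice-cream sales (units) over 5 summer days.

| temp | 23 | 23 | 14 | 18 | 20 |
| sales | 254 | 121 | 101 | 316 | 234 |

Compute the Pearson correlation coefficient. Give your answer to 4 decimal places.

0.2151

n = 5, Σx = 98, Σy = 1026, Σx² = 1978, Σy² = 243970, Σxy = 20407
nΣxy − ΣxΣy = 102035 − 100548 = 1487
nΣx² − (Σx)² = 9890 − 9604 = 286; nΣy² − (Σy)² = 1219850 − 1052676 = 167174
r = 1487 / √(286 × 167174) = 1487 / 6914.6051 ≈ 0.2151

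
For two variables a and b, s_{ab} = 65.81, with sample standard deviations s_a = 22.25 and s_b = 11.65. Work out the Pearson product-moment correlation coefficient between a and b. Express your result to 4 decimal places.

r = Cov(a,b) / (s_a · s_b) = 65.81 / (22.25 × 11.65)
  = 65.81 / 259.2125 ≈ 0.2539

0.2539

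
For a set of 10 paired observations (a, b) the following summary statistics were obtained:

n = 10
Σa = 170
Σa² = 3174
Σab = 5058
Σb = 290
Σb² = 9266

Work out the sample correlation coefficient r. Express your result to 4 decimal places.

r = (nΣab − ΣaΣb) / √[(nΣa² − (Σa)²)(nΣb² − (Σb)²)]
Numerator: 10×5058 − 170×290 = 1280
Denominator: √[(31740 − 28900)(92660 − 84100)] = √[2840 × 8560] = 4930.5578
r = 1280 / 4930.5578 ≈ 0.2596

0.2596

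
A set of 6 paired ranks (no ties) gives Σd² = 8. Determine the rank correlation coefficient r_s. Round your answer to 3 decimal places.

0.771

ρ = 1 − 6Σd² / [n(n²−1)] = 1 − 6×8 / (6×35)
  = 1 − 48/210 = 1 − 0.2286 ≈ 0.771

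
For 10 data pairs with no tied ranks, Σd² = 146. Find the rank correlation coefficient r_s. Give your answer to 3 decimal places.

0.115

ρ = 1 − 6Σd² / [n(n²−1)] = 1 − 6×146 / (10×99)
  = 1 − 876/990 = 1 − 0.8848 ≈ 0.115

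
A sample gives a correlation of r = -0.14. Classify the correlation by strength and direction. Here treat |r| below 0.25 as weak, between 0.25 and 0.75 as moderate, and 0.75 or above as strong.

weak negative

r = -0.14 < 0 so the relationship is negative.
|r| = 0.14, which falls in the weak range.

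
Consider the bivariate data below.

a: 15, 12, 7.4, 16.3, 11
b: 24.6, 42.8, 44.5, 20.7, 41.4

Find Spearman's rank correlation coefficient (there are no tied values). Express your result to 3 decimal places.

-0.900

Rank a: 4, 3, 1, 5, 2
Rank b: 2, 4, 5, 1, 3
d = rank(a) − rank(b): 2, -1, -4, 4, -1; Σd² = 38
ρ = 1 − 6Σd² / [n(n²−1)] = 1 − 6×38 / (5×24) = 1 − 228/120 ≈ -0.900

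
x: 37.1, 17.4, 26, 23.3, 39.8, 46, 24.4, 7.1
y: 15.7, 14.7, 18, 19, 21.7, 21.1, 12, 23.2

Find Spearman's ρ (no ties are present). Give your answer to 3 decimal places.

Rank x: 6, 2, 5, 3, 7, 8, 4, 1
Rank y: 3, 2, 4, 5, 7, 6, 1, 8
d = rank(x) − rank(y): 3, 0, 1, -2, 0, 2, 3, -7; Σd² = 76
ρ = 1 − 6Σd² / [n(n²−1)] = 1 − 6×76 / (8×63) = 1 − 456/504 ≈ 0.095

0.095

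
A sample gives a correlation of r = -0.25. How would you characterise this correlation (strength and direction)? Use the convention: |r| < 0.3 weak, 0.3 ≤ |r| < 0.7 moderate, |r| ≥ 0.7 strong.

weak negative

r = -0.25 < 0 so the relationship is negative.
|r| = 0.25, which falls in the weak range.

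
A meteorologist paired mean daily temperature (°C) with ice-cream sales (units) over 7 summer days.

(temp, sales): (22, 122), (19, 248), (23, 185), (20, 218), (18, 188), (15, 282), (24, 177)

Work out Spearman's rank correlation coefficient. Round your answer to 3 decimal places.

-0.786

Rank temp: 5, 3, 6, 4, 2, 1, 7
Rank sales: 1, 6, 3, 5, 4, 7, 2
d = rank(temp) − rank(sales): 4, -3, 3, -1, -2, -6, 5; Σd² = 100
ρ = 1 − 6Σd² / [n(n²−1)] = 1 − 6×100 / (7×48) = 1 − 600/336 ≈ -0.786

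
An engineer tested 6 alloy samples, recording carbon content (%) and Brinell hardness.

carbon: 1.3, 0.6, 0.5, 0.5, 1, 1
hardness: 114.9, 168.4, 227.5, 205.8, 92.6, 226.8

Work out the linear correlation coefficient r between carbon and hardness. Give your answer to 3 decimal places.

-0.621

n = 6, Σx = 4.9, Σy = 1036, Σx² = 4.55, Σy² = 195683.46, Σxy = 786.46
nΣxy − ΣxΣy = 4718.76 − 5076.4 = -357.64
nΣx² − (Σx)² = 27.3 − 24.01 = 3.29; nΣy² − (Σy)² = 1174100.76 − 1073296 = 100804.76
r = -357.64 / √(3.29 × 100804.76) = -357.64 / 575.8886 ≈ -0.621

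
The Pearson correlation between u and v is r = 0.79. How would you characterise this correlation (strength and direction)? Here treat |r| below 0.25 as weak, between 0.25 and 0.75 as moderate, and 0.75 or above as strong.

strong positive

r = 0.79 > 0 so the relationship is positive.
|r| = 0.79, which falls in the strong range.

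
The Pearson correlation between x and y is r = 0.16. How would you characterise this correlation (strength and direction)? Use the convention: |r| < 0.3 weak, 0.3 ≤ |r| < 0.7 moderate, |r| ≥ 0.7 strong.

weak positive

r = 0.16 > 0 so the relationship is positive.
|r| = 0.16, which falls in the weak range.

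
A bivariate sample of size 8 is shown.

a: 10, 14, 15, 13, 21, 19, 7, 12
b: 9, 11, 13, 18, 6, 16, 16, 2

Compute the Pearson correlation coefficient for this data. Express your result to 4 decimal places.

-0.1348

n = 8, Σa = 111, Σb = 91, Σa² = 1685, Σb² = 1247, Σab = 1239
nΣab − ΣaΣb = 9912 − 10101 = -189
nΣa² − (Σa)² = 13480 − 12321 = 1159; nΣb² − (Σb)² = 9976 − 8281 = 1695
r = -189 / √(1159 × 1695) = -189 / 1401.6080 ≈ -0.1348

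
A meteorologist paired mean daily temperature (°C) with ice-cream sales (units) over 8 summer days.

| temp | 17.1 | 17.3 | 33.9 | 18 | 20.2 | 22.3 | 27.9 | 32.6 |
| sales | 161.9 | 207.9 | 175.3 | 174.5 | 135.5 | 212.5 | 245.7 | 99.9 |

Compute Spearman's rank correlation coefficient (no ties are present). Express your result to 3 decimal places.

0.071

Rank temp: 1, 2, 8, 3, 4, 5, 6, 7
Rank sales: 3, 6, 5, 4, 2, 7, 8, 1
d = rank(temp) − rank(sales): -2, -4, 3, -1, 2, -2, -2, 6; Σd² = 78
ρ = 1 − 6Σd² / [n(n²−1)] = 1 − 6×78 / (8×63) = 1 − 468/504 ≈ 0.071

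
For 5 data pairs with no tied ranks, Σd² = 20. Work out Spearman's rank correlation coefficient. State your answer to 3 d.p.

0.000

ρ = 1 − 6Σd² / [n(n²−1)] = 1 − 6×20 / (5×24)
  = 1 − 120/120 = 1 − 1.0000 ≈ 0.000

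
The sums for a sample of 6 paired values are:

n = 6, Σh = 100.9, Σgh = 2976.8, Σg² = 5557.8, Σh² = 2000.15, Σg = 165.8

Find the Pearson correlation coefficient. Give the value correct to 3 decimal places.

0.347

r = (nΣgh − ΣgΣh) / √[(nΣg² − (Σg)²)(nΣh² − (Σh)²)]
Numerator: 6×2976.8 − 165.8×100.9 = 1131.58
Denominator: √[(33346.8 − 27489.64)(12000.9 − 10180.81)] = √[5857.16 × 1820.09] = 3265.0510
r = 1131.58 / 3265.0510 ≈ 0.347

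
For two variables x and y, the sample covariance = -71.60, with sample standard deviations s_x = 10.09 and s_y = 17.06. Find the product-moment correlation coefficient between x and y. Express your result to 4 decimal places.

r = Cov(x,y) / (s_x · s_y) = -71.60 / (10.09 × 17.06)
  = -71.60 / 172.1354 ≈ -0.4160

-0.4160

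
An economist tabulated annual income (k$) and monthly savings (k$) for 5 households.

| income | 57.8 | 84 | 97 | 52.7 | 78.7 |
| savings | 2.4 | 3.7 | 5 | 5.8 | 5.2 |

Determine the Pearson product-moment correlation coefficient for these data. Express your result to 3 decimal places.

0.130

n = 5, Σx = 370.2, Σy = 22.1, Σx² = 28776.82, Σy² = 105.13, Σxy = 1649.42
nΣxy − ΣxΣy = 8247.1 − 8181.42 = 65.68
nΣx² − (Σx)² = 143884.1 − 137048.04 = 6836.06; nΣy² − (Σy)² = 525.65 − 488.41 = 37.24
r = 65.68 / √(6836.06 × 37.24) = 65.68 / 504.5541 ≈ 0.130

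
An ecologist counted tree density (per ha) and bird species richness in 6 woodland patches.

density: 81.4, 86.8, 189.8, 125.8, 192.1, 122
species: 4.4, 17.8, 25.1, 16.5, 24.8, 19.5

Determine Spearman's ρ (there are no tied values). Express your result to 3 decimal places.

0.771

Rank density: 1, 2, 5, 4, 6, 3
Rank species: 1, 3, 6, 2, 5, 4
d = rank(density) − rank(species): 0, -1, -1, 2, 1, -1; Σd² = 8
ρ = 1 − 6Σd² / [n(n²−1)] = 1 − 6×8 / (6×35) = 1 − 48/210 ≈ 0.771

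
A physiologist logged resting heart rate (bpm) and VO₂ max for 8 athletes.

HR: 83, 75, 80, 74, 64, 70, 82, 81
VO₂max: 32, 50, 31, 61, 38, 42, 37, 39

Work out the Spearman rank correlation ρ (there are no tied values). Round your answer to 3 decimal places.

-0.524

Rank HR: 8, 4, 5, 3, 1, 2, 7, 6
Rank VO₂max: 2, 7, 1, 8, 4, 6, 3, 5
d = rank(HR) − rank(VO₂max): 6, -3, 4, -5, -3, -4, 4, 1; Σd² = 128
ρ = 1 − 6Σd² / [n(n²−1)] = 1 − 6×128 / (8×63) = 1 − 768/504 ≈ -0.524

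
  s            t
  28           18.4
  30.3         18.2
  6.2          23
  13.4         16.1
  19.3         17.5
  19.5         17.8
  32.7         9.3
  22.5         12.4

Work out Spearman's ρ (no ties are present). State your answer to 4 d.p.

Rank s: 6, 7, 1, 2, 3, 4, 8, 5
Rank t: 7, 6, 8, 3, 4, 5, 1, 2
d = rank(s) − rank(t): -1, 1, -7, -1, -1, -1, 7, 3; Σd² = 112
ρ = 1 − 6Σd² / [n(n²−1)] = 1 − 6×112 / (8×63) = 1 − 672/504 ≈ -0.3333

-0.3333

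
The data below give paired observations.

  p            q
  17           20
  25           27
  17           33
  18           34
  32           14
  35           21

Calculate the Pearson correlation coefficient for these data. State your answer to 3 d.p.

-0.650

n = 6, Σp = 144, Σq = 149, Σp² = 3776, Σq² = 4011, Σpq = 3371
nΣpq − ΣpΣq = 20226 − 21456 = -1230
nΣp² − (Σp)² = 22656 − 20736 = 1920; nΣq² − (Σq)² = 24066 − 22201 = 1865
r = -1230 / √(1920 × 1865) = -1230 / 1892.3002 ≈ -0.650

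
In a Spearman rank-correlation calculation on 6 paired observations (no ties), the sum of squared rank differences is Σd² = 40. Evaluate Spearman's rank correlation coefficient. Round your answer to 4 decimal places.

-0.1429

ρ = 1 − 6Σd² / [n(n²−1)] = 1 − 6×40 / (6×35)
  = 1 − 240/210 = 1 − 1.14286 ≈ -0.1429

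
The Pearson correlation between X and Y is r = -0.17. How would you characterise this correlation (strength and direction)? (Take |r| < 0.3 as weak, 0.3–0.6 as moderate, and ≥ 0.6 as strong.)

r = -0.17 < 0 so the relationship is negative.
|r| = 0.17, which falls in the weak range.

weak negative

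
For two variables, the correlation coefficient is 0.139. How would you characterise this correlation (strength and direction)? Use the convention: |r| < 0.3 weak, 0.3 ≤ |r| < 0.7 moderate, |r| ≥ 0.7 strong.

weak positive

r = 0.139 > 0 so the relationship is positive.
|r| = 0.139, which falls in the weak range.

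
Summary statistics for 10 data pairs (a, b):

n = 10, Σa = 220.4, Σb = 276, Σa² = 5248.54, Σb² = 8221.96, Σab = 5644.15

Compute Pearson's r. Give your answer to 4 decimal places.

-0.9029

r = (nΣab − ΣaΣb) / √[(nΣa² − (Σa)²)(nΣb² − (Σb)²)]
Numerator: 10×5644.15 − 220.4×276 = -4388.9
Denominator: √[(52485.4 − 48576.16)(82219.6 − 76176)] = √[3909.24 × 6043.6] = 4860.6463
r = -4388.9 / 4860.6463 ≈ -0.9029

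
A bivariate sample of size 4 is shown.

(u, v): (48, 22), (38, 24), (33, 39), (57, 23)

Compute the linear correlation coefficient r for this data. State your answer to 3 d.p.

n = 4, Σu = 176, Σv = 108, Σu² = 8086, Σv² = 3110, Σuv = 4566
nΣuv − ΣuΣv = 18264 − 19008 = -744
nΣu² − (Σu)² = 32344 − 30976 = 1368; nΣv² − (Σv)² = 12440 − 11664 = 776
r = -744 / √(1368 × 776) = -744 / 1030.3242 ≈ -0.722

-0.722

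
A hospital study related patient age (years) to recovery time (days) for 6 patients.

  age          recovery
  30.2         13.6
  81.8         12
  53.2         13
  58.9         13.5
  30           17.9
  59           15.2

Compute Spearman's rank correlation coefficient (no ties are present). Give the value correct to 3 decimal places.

-0.600

Rank age: 2, 6, 3, 4, 1, 5
Rank recovery: 4, 1, 2, 3, 6, 5
d = rank(age) − rank(recovery): -2, 5, 1, 1, -5, 0; Σd² = 56
ρ = 1 − 6Σd² / [n(n²−1)] = 1 − 6×56 / (6×35) = 1 − 336/210 ≈ -0.600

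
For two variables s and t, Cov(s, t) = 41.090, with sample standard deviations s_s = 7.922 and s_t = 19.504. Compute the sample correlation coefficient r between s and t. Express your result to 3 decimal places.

r = Cov(s,t) / (s_s · s_t) = 41.090 / (7.922 × 19.504)
  = 41.090 / 154.5107 ≈ 0.266

0.266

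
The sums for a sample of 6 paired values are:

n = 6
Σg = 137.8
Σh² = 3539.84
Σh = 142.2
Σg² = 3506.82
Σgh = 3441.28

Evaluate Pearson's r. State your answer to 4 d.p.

r = (nΣgh − ΣgΣh) / √[(nΣg² − (Σg)²)(nΣh² − (Σh)²)]
Numerator: 6×3441.28 − 137.8×142.2 = 1052.52
Denominator: √[(21040.92 − 18988.84)(21239.04 − 20220.84)] = √[2052.08 × 1018.2] = 1445.4853
r = 1052.52 / 1445.4853 ≈ 0.7281

0.7281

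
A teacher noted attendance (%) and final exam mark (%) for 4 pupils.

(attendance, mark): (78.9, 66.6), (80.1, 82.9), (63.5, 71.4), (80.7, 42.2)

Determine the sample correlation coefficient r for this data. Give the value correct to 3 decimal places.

n = 4, Σx = 303.2, Σy = 263.1, Σx² = 23185.96, Σy² = 18186.77, Σxy = 19834.47
nΣxy − ΣxΣy = 79337.88 − 79771.92 = -434.04
nΣx² − (Σx)² = 92743.84 − 91930.24 = 813.6; nΣy² − (Σy)² = 72747.08 − 69221.61 = 3525.47
r = -434.04 / √(813.6 × 3525.47) = -434.04 / 1693.6122 ≈ -0.256

-0.256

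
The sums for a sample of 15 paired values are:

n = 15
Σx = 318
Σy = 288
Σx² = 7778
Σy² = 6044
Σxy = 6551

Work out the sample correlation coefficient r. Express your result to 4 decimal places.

0.6100

r = (nΣxy − ΣxΣy) / √[(nΣx² − (Σx)²)(nΣy² − (Σy)²)]
Numerator: 15×6551 − 318×288 = 6681
Denominator: √[(116670 − 101124)(90660 − 82944)] = √[15546 × 7716] = 10952.3028
r = 6681 / 10952.3028 ≈ 0.6100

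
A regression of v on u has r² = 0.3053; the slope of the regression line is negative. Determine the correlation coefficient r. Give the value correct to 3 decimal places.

|r| = √0.3053 = 0.553
The association is negative, so r = −0.553.

-0.553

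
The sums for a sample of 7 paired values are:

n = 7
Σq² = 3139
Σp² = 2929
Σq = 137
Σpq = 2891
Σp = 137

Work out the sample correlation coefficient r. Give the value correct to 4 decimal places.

0.6228

r = (nΣpq − ΣpΣq) / √[(nΣp² − (Σp)²)(nΣq² − (Σq)²)]
Numerator: 7×2891 − 137×137 = 1468
Denominator: √[(20503 − 18769)(21973 − 18769)] = √[1734 × 3204] = 2357.0609
r = 1468 / 2357.0609 ≈ 0.6228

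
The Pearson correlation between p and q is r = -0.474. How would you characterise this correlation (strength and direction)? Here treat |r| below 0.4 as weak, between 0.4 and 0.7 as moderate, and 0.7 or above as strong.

moderate negative

r = -0.474 < 0 so the relationship is negative.
|r| = 0.474, which falls in the moderate range.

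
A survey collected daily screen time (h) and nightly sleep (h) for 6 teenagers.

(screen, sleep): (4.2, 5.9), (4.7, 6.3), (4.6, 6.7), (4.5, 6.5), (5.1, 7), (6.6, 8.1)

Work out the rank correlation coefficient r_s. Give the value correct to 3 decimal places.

0.829

Rank screen: 1, 4, 3, 2, 5, 6
Rank sleep: 1, 2, 4, 3, 5, 6
d = rank(screen) − rank(sleep): 0, 2, -1, -1, 0, 0; Σd² = 6
ρ = 1 − 6Σd² / [n(n²−1)] = 1 − 6×6 / (6×35) = 1 − 36/210 ≈ 0.829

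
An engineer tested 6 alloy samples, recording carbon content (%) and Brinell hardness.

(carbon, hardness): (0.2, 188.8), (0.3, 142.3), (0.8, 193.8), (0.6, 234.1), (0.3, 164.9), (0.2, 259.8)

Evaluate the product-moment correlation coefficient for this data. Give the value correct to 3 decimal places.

n = 6, Σx = 2.4, Σy = 1183.7, Σx² = 1.26, Σy² = 242944.03, Σxy = 477.38
nΣxy − ΣxΣy = 2864.28 − 2840.88 = 23.4
nΣx² − (Σx)² = 7.56 − 5.76 = 1.8; nΣy² − (Σy)² = 1457664.18 − 1401145.69 = 56518.49
r = 23.4 / √(1.8 × 56518.49) = 23.4 / 318.9566 ≈ 0.073

0.073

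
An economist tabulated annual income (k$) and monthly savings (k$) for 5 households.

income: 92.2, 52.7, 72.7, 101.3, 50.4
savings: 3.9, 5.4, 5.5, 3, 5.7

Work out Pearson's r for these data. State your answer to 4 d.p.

-0.9245

n = 5, Σx = 369.3, Σy = 23.5, Σx² = 29365.27, Σy² = 116.11, Σxy = 1635.19
nΣxy − ΣxΣy = 8175.95 − 8678.55 = -502.6
nΣx² − (Σx)² = 146826.35 − 136382.49 = 10443.86; nΣy² − (Σy)² = 580.55 − 552.25 = 28.3
r = -502.6 / √(10443.86 × 28.3) = -502.6 / 543.6554 ≈ -0.9245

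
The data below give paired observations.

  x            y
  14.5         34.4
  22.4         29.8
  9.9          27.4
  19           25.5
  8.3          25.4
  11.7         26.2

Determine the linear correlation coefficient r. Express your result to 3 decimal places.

n = 6, Σx = 85.8, Σy = 168.7, Σx² = 1376.8, Σy² = 4804.01, Σxy = 2439.44
nΣxy − ΣxΣy = 14636.64 − 14474.46 = 162.18
nΣx² − (Σx)² = 8260.8 − 7361.64 = 899.16; nΣy² − (Σy)² = 28824.06 − 28459.69 = 364.37
r = 162.18 / √(899.16 × 364.37) = 162.18 / 572.3870 ≈ 0.283

0.283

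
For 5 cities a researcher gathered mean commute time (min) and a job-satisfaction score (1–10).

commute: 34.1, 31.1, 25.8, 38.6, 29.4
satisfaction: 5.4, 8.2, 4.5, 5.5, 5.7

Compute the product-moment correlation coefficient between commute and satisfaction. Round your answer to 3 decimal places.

0.127

n = 5, Σx = 159, Σy = 29.3, Σx² = 5149.98, Σy² = 179.39, Σxy = 935.14
nΣxy − ΣxΣy = 4675.7 − 4658.7 = 17
nΣx² − (Σx)² = 25749.9 − 25281 = 468.9; nΣy² − (Σy)² = 896.95 − 858.49 = 38.46
r = 17 / √(468.9 × 38.46) = 17 / 134.2903 ≈ 0.127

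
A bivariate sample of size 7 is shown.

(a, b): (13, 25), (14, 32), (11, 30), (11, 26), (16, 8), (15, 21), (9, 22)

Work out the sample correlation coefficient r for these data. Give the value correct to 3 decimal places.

-0.468

n = 7, Σa = 89, Σb = 164, Σa² = 1169, Σb² = 4214, Σab = 2030
nΣab − ΣaΣb = 14210 − 14596 = -386
nΣa² − (Σa)² = 8183 − 7921 = 262; nΣb² − (Σb)² = 29498 − 26896 = 2602
r = -386 / √(262 × 2602) = -386 / 825.6658 ≈ -0.468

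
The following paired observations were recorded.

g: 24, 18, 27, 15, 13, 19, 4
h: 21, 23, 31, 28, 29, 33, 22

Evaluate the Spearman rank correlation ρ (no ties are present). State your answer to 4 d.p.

Rank g: 6, 4, 7, 3, 2, 5, 1
Rank h: 1, 3, 6, 4, 5, 7, 2
d = rank(g) − rank(h): 5, 1, 1, -1, -3, -2, -1; Σd² = 42
ρ = 1 − 6Σd² / [n(n²−1)] = 1 − 6×42 / (7×48) = 1 − 252/336 ≈ 0.2500

0.2500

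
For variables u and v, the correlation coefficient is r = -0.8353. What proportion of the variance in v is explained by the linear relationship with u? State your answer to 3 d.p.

0.698

r² = (-0.8353)² = 0.698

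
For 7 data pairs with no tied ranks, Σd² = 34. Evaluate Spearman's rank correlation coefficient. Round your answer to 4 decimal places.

0.3929

ρ = 1 − 6Σd² / [n(n²−1)] = 1 − 6×34 / (7×48)
  = 1 − 204/336 = 1 − 0.60714 ≈ 0.3929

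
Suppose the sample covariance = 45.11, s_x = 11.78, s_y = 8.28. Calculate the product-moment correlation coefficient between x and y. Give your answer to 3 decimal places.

0.462

r = Cov(x,y) / (s_x · s_y) = 45.11 / (11.78 × 8.28)
  = 45.11 / 97.5384 ≈ 0.462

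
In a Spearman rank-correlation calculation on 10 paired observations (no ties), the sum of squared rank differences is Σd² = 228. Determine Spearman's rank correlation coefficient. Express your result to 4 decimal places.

ρ = 1 − 6Σd² / [n(n²−1)] = 1 − 6×228 / (10×99)
  = 1 − 1368/990 = 1 − 1.38182 ≈ -0.3818

-0.3818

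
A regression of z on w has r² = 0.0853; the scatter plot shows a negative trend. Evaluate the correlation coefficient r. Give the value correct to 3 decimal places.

-0.292

|r| = √0.0853 = 0.292
The association is negative, so r = −0.292.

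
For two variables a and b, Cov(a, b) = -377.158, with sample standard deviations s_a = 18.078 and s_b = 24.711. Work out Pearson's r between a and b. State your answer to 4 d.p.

-0.8443

r = Cov(a,b) / (s_a · s_b) = -377.158 / (18.078 × 24.711)
  = -377.158 / 446.7255 ≈ -0.8443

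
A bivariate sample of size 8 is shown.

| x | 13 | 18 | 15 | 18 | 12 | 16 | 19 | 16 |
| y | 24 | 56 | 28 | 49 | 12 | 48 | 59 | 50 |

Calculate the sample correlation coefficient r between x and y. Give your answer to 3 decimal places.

0.946

n = 8, Σx = 127, Σy = 326, Σx² = 2059, Σy² = 15326, Σxy = 5455
nΣxy − ΣxΣy = 43640 − 41402 = 2238
nΣx² − (Σx)² = 16472 − 16129 = 343; nΣy² − (Σy)² = 122608 − 106276 = 16332
r = 2238 / √(343 × 16332) = 2238 / 2366.8283 ≈ 0.946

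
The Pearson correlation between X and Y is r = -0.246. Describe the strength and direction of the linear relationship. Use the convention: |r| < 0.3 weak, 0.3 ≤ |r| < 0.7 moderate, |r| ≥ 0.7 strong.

r = -0.246 < 0 so the relationship is negative.
|r| = 0.246, which falls in the weak range.

weak negative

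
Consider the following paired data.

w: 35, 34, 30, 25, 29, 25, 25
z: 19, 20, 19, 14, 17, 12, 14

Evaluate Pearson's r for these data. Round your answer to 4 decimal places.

n = 7, Σw = 203, Σz = 115, Σw² = 5997, Σz² = 1947, Σwz = 3408
nΣwz − ΣwΣz = 23856 − 23345 = 511
nΣw² − (Σw)² = 41979 − 41209 = 770; nΣz² − (Σz)² = 13629 − 13225 = 404
r = 511 / √(770 × 404) = 511 / 557.7455 ≈ 0.9162

0.9162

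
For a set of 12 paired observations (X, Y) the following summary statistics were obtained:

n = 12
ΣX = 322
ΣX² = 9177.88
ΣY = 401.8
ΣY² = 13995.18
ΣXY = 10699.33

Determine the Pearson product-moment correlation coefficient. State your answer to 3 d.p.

r = (nΣXY − ΣXΣY) / √[(nΣX² − (ΣX)²)(nΣY² − (ΣY)²)]
Numerator: 12×10699.33 − 322×401.8 = -987.64
Denominator: √[(110134.56 − 103684)(167942.16 − 161443.24)] = √[6450.56 × 6498.92] = 6474.6948
r = -987.64 / 6474.6948 ≈ -0.153

-0.153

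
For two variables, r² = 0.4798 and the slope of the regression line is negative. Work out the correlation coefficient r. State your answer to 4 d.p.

-0.6927

|r| = √0.4798 = 0.6927
The association is negative, so r = −0.6927.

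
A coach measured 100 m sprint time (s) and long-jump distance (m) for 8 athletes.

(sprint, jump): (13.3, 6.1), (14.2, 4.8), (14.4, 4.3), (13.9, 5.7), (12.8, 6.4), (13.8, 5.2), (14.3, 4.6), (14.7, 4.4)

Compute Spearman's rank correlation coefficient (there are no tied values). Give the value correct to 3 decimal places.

-0.952

Rank sprint: 2, 5, 7, 4, 1, 3, 6, 8
Rank jump: 7, 4, 1, 6, 8, 5, 3, 2
d = rank(sprint) − rank(jump): -5, 1, 6, -2, -7, -2, 3, 6; Σd² = 164
ρ = 1 − 6Σd² / [n(n²−1)] = 1 − 6×164 / (8×63) = 1 − 984/504 ≈ -0.952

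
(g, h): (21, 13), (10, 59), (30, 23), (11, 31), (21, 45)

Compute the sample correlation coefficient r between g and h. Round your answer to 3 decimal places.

n = 5, Σg = 93, Σh = 171, Σg² = 2003, Σh² = 7165, Σgh = 2839
nΣgh − ΣgΣh = 14195 − 15903 = -1708
nΣg² − (Σg)² = 10015 − 8649 = 1366; nΣh² − (Σh)² = 35825 − 29241 = 6584
r = -1708 / √(1366 × 6584) = -1708 / 2998.9572 ≈ -0.570

-0.570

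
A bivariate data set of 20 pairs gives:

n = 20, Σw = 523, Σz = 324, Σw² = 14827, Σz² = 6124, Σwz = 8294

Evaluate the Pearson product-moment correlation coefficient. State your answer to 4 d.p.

-0.1780

r = (nΣwz − ΣwΣz) / √[(nΣw² − (Σw)²)(nΣz² − (Σz)²)]
Numerator: 20×8294 − 523×324 = -3572
Denominator: √[(296540 − 273529)(122480 − 104976)] = √[23011 × 17504] = 20069.4929
r = -3572 / 20069.4929 ≈ -0.1780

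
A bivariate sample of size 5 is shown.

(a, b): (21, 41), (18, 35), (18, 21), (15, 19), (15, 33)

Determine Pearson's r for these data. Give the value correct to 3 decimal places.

0.595

n = 5, Σa = 87, Σb = 149, Σa² = 1539, Σb² = 4797, Σab = 2649
nΣab − ΣaΣb = 13245 − 12963 = 282
nΣa² − (Σa)² = 7695 − 7569 = 126; nΣb² − (Σb)² = 23985 − 22201 = 1784
r = 282 / √(126 × 1784) = 282 / 474.1139 ≈ 0.595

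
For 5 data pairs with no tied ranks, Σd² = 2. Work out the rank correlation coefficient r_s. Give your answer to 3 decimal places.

ρ = 1 − 6Σd² / [n(n²−1)] = 1 − 6×2 / (5×24)
  = 1 − 12/120 = 1 − 0.1000 ≈ 0.900

0.900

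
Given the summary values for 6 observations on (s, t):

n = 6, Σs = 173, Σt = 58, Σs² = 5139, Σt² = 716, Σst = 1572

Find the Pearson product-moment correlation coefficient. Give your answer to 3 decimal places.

-0.655

r = (nΣst − ΣsΣt) / √[(nΣs² − (Σs)²)(nΣt² − (Σt)²)]
Numerator: 6×1572 − 173×58 = -602
Denominator: √[(30834 − 29929)(4296 − 3364)] = √[905 × 932] = 918.4008
r = -602 / 918.4008 ≈ -0.655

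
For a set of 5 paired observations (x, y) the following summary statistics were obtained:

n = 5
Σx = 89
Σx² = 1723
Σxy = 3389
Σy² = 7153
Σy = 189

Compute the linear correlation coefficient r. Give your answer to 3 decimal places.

0.710

r = (nΣxy − ΣxΣy) / √[(nΣx² − (Σx)²)(nΣy² − (Σy)²)]
Numerator: 5×3389 − 89×189 = 124
Denominator: √[(8615 − 7921)(35765 − 35721)] = √[694 × 44] = 174.7455
r = 124 / 174.7455 ≈ 0.710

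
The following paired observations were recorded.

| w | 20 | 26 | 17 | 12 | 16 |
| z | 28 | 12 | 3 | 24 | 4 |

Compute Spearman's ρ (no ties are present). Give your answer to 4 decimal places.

Rank w: 4, 5, 3, 1, 2
Rank z: 5, 3, 1, 4, 2
d = rank(w) − rank(z): -1, 2, 2, -3, 0; Σd² = 18
ρ = 1 − 6Σd² / [n(n²−1)] = 1 − 6×18 / (5×24) = 1 − 108/120 ≈ 0.1000

0.1000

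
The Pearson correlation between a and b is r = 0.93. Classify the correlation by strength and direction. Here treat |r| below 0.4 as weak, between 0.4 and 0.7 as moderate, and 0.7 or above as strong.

strong positive

r = 0.93 > 0 so the relationship is positive.
|r| = 0.93, which falls in the strong range.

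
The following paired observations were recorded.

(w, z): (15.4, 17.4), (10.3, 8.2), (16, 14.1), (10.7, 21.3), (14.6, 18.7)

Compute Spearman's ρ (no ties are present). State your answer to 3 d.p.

0.000

Rank w: 4, 1, 5, 2, 3
Rank z: 3, 1, 2, 5, 4
d = rank(w) − rank(z): 1, 0, 3, -3, -1; Σd² = 20
ρ = 1 − 6Σd² / [n(n²−1)] = 1 − 6×20 / (5×24) = 1 − 120/120 ≈ 0.000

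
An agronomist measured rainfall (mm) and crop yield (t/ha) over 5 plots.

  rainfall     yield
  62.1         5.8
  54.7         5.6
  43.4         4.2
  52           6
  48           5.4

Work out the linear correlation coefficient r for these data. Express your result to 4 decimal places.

n = 5, Σx = 260.2, Σy = 27, Σx² = 13740.06, Σy² = 147.8, Σxy = 1419.98
nΣxy − ΣxΣy = 7099.9 − 7025.4 = 74.5
nΣx² − (Σx)² = 68700.3 − 67704.04 = 996.26; nΣy² − (Σy)² = 739 − 729 = 10
r = 74.5 / √(996.26 × 10) = 74.5 / 99.8128 ≈ 0.7464

0.7464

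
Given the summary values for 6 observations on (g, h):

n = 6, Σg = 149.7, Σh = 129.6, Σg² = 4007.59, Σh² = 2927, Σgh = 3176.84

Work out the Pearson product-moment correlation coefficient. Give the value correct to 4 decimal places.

r = (nΣgh − ΣgΣh) / √[(nΣg² − (Σg)²)(nΣh² − (Σh)²)]
Numerator: 6×3176.84 − 149.7×129.6 = -340.08
Denominator: √[(24045.54 − 22410.09)(17562 − 16796.16)] = √[1635.45 × 765.84] = 1119.1483
r = -340.08 / 1119.1483 ≈ -0.3039

-0.3039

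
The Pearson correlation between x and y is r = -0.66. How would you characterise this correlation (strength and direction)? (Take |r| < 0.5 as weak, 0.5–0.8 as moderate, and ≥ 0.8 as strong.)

moderate negative

r = -0.66 < 0 so the relationship is negative.
|r| = 0.66, which falls in the moderate range.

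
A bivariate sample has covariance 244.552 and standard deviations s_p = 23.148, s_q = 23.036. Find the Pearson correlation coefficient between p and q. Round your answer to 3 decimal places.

0.459

r = Cov(p,q) / (s_p · s_q) = 244.552 / (23.148 × 23.036)
  = 244.552 / 533.2373 ≈ 0.459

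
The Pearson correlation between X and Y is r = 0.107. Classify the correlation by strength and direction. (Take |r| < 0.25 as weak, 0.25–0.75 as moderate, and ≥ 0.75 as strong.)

weak positive

r = 0.107 > 0 so the relationship is positive.
|r| = 0.107, which falls in the weak range.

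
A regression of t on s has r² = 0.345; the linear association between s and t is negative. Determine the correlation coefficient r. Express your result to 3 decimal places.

-0.587

|r| = √0.345 = 0.587
The association is negative, so r = −0.587.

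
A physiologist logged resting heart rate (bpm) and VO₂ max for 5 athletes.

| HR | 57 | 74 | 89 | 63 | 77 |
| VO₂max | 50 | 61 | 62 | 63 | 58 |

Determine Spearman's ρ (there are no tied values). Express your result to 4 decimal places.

0.3000

Rank HR: 1, 3, 5, 2, 4
Rank VO₂max: 1, 3, 4, 5, 2
d = rank(HR) − rank(VO₂max): 0, 0, 1, -3, 2; Σd² = 14
ρ = 1 − 6Σd² / [n(n²−1)] = 1 − 6×14 / (5×24) = 1 − 84/120 ≈ 0.3000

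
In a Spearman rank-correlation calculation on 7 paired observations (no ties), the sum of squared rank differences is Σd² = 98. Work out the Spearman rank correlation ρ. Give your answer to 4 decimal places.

-0.7500

ρ = 1 − 6Σd² / [n(n²−1)] = 1 − 6×98 / (7×48)
  = 1 − 588/336 = 1 − 1.75000 ≈ -0.7500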